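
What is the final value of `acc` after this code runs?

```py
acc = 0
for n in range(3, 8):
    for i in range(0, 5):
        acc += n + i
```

175

n=3,i=0: acc = 0+3 = 3
n=3,i=1: acc = 3+4 = 7
n=3,i=2: acc = 7+5 = 12
n=3,i=3: acc = 12+6 = 18
n=3,i=4: acc = 18+7 = 25
n=4,i=0: acc = 25+4 = 29
n=4,i=1: acc = 29+5 = 34
n=4,i=2: acc = 34+6 = 40
n=4,i=3: acc = 40+7 = 47
n=4,i=4: acc = 47+8 = 55
n=5,i=0: acc = 55+5 = 60
n=5,i=1: acc = 60+6 = 66
n=5,i=2: acc = 66+7 = 73
n=5,i=3: acc = 73+8 = 81
n=5,i=4: acc = 81+9 = 90
n=6,i=0: acc = 90+6 = 96
n=6,i=1: acc = 96+7 = 103
n=6,i=2: acc = 103+8 = 111
n=6,i=3: acc = 111+9 = 120
n=6,i=4: acc = 120+10 = 130
n=7,i=0: acc = 130+7 = 137
n=7,i=1: acc = 137+8 = 145
n=7,i=2: acc = 145+9 = 154
n=7,i=3: acc = 154+10 = 164
n=7,i=4: acc = 164+11 = 175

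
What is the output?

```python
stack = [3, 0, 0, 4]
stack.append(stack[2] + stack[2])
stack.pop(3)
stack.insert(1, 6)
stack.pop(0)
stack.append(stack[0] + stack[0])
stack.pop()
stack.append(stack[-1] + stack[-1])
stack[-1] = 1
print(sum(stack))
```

7

append stack[2]+stack[2] = 0+0 = 0 → [3, 0, 0, 4, 0]
pop(3) removes 4 → [3, 0, 0, 0]
insert 6 at 1 → [3, 6, 0, 0, 0]
pop(0) removes 3 → [6, 0, 0, 0]
append stack[0]+stack[0] = 6+6 = 12 → [6, 0, 0, 0, 12]
pop() removes 12 → [6, 0, 0, 0]
append stack[-1]+stack[-1] = 0+0 = 0 → [6, 0, 0, 0, 0]
stack[-1] = 1 → [6, 0, 0, 0, 1]
sum = 7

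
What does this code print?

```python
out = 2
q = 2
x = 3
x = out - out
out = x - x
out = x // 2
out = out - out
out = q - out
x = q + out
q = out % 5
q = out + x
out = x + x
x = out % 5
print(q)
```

x = 2-2 = 0
out = 0-0 = 0
out = 0//2 = 0
out = 0-0 = 0
out = 2-0 = 2
x = 2+2 = 4
q = 2%5 = 2
q = 2+4 = 6
out = 4+4 = 8
x = 8%5 = 3

6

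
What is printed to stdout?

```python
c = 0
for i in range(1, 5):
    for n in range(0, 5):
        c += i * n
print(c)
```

i=1,n=0: c = 0+0 = 0
i=1,n=1: c = 0+1 = 1
i=1,n=2: c = 1+2 = 3
i=1,n=3: c = 3+3 = 6
i=1,n=4: c = 6+4 = 10
i=2,n=0: c = 10+0 = 10
i=2,n=1: c = 10+2 = 12
i=2,n=2: c = 12+4 = 16
i=2,n=3: c = 16+6 = 22
i=2,n=4: c = 22+8 = 30
i=3,n=0: c = 30+0 = 30
i=3,n=1: c = 30+3 = 33
i=3,n=2: c = 33+6 = 39
i=3,n=3: c = 39+9 = 48
i=3,n=4: c = 48+12 = 60
i=4,n=0: c = 60+0 = 60
i=4,n=1: c = 60+4 = 64
i=4,n=2: c = 64+8 = 72
i=4,n=3: c = 72+12 = 84
i=4,n=4: c = 84+16 = 100

100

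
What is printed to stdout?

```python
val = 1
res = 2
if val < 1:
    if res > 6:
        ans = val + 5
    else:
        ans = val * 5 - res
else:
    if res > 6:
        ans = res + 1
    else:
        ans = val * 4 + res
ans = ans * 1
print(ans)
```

val=1, res=2
val < 1 is False; res > 6 is False
→ ans = val * 4 + res = 6
ans = 6*1 = 6

6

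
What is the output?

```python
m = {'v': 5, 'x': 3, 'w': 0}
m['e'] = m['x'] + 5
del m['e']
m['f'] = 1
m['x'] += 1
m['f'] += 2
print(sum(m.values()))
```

12

m['e'] = m['x']+5 = 8 → {'v': 5, 'x': 3, 'w': 0, 'e': 8}
del 'e' → {'v': 5, 'x': 3, 'w': 0}
m['f'] = 1 → {'v': 5, 'x': 3, 'w': 0, 'f': 1}
m['x'] = 3+1 = 4 → {'v': 5, 'x': 4, 'w': 0, 'f': 1}
m['f'] = 1+2 = 3 → {'v': 5, 'x': 4, 'w': 0, 'f': 3}
sum of values = 12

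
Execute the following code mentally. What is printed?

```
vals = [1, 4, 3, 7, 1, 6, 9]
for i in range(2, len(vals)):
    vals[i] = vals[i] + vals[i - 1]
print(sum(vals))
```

i=2: vals[2] = 3+4 = 7 → [1, 4, 7, 7, 1, 6, 9]
i=3: vals[3] = 7+7 = 14 → [1, 4, 7, 14, 1, 6, 9]
i=4: vals[4] = 1+14 = 15 → [1, 4, 7, 14, 15, 6, 9]
i=5: vals[5] = 6+15 = 21 → [1, 4, 7, 14, 15, 21, 9]
i=6: vals[6] = 9+21 = 30 → [1, 4, 7, 14, 15, 21, 30]
sum = 92

92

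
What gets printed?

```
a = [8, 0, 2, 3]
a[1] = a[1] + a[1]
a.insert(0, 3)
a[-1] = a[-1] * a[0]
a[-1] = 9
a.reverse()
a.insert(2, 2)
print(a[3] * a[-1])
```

0

a[1] = a[1]+a[1] = 0+0 = 0 → [8, 0, 2, 3]
insert 3 at 0 → [3, 8, 0, 2, 3]
a[-1] = a[-1]*a[0] = 3*3 = 9 → [3, 8, 0, 2, 9]
a[-1] = 9 → [3, 8, 0, 2, 9]
reverse → [9, 2, 0, 8, 3]
insert 2 at 2 → [9, 2, 2, 0, 8, 3]
a[3]*a[-1] = 0*3 = 0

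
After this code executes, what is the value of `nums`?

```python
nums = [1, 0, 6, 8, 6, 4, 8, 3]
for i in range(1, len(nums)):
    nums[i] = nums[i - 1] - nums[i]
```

i=1: nums[1] = 1-0 = 1 → [1, 1, 6, 8, 6, 4, 8, 3]
i=2: nums[2] = 1-6 = -5 → [1, 1, -5, 8, 6, 4, 8, 3]
i=3: nums[3] = (-5)-8 = -13 → [1, 1, -5, -13, 6, 4, 8, 3]
i=4: nums[4] = (-13)-6 = -19 → [1, 1, -5, -13, -19, 4, 8, 3]
i=5: nums[5] = (-19)-4 = -23 → [1, 1, -5, -13, -19, -23, 8, 3]
i=6: nums[6] = (-23)-8 = -31 → [1, 1, -5, -13, -19, -23, -31, 3]
i=7: nums[7] = (-31)-3 = -34 → [1, 1, -5, -13, -19, -23, -31, -34]

[1, 1, -5, -13, -19, -23, -31, -34]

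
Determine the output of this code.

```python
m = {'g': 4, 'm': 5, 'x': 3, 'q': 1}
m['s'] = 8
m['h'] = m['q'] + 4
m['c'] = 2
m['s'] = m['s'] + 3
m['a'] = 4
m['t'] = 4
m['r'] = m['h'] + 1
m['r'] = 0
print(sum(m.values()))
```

m['s'] = 8 → {'g': 4, 'm': 5, 'x': 3, 'q': 1, 's': 8}
m['h'] = m['q']+4 = 5 → {'g': 4, 'm': 5, 'x': 3, 'q': 1, 's': 8, 'h': 5}
m['c'] = 2 → {'g': 4, 'm': 5, 'x': 3, 'q': 1, 's': 8, 'h': 5, 'c': 2}
m['s'] = m['s']+3 = 11 → {'g': 4, 'm': 5, 'x': 3, 'q': 1, 's': 11, 'h': 5, 'c': 2}
m['a'] = 4 → {'g': 4, 'm': 5, 'x': 3, 'q': 1, 's': 11, 'h': 5, 'c': 2, 'a': 4}
m['t'] = 4 → {'g': 4, 'm': 5, 'x': 3, 'q': 1, 's': 11, 'h': 5, 'c': 2, 'a': 4, 't': 4}
m['r'] = m['h']+1 = 6 → {'g': 4, 'm': 5, 'x': 3, 'q': 1, 's': 11, 'h': 5, 'c': 2, 'a': 4, 't': 4, 'r': 6}
m['r'] = 0 → {'g': 4, 'm': 5, 'x': 3, 'q': 1, 's': 11, 'h': 5, 'c': 2, 'a': 4, 't': 4, 'r': 0}
sum of values = 39

39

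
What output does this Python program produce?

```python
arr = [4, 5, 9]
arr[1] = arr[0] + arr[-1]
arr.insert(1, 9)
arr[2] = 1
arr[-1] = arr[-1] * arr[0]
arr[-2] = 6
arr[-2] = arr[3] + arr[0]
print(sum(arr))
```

89

arr[1] = arr[0]+arr[-1] = 4+9 = 13 → [4, 13, 9]
insert 9 at 1 → [4, 9, 13, 9]
arr[2] = 1 → [4, 9, 1, 9]
arr[-1] = arr[-1]*arr[0] = 9*4 = 36 → [4, 9, 1, 36]
arr[-2] = 6 → [4, 9, 6, 36]
arr[-2] = arr[3]+arr[0] = 36+4 = 40 → [4, 9, 40, 36]
sum = 89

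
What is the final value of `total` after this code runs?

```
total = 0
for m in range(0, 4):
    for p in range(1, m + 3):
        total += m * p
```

m=0,p=1: total = 0+0 = 0
m=0,p=2: total = 0+0 = 0
m=1,p=1: total = 0+1 = 1
m=1,p=2: total = 1+2 = 3
m=1,p=3: total = 3+3 = 6
m=2,p=1: total = 6+2 = 8
m=2,p=2: total = 8+4 = 12
m=2,p=3: total = 12+6 = 18
m=2,p=4: total = 18+8 = 26
m=3,p=1: total = 26+3 = 29
m=3,p=2: total = 29+6 = 35
m=3,p=3: total = 35+9 = 44
m=3,p=4: total = 44+12 = 56
m=3,p=5: total = 56+15 = 71

71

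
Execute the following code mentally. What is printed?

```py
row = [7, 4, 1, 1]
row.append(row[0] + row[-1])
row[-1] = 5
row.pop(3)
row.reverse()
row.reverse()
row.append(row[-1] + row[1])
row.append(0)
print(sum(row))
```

append row[0]+row[-1] = 7+1 = 8 → [7, 4, 1, 1, 8]
row[-1] = 5 → [7, 4, 1, 1, 5]
pop(3) removes 1 → [7, 4, 1, 5]
reverse → [5, 1, 4, 7]
reverse → [7, 4, 1, 5]
append row[-1]+row[1] = 5+4 = 9 → [7, 4, 1, 5, 9]
append 0 → [7, 4, 1, 5, 9, 0]
sum = 26

26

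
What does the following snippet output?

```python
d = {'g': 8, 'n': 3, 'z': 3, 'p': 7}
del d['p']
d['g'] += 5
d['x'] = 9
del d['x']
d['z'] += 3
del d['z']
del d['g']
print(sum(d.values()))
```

3

del 'p' → {'g': 8, 'n': 3, 'z': 3}
d['g'] = 8+5 = 13 → {'g': 13, 'n': 3, 'z': 3}
d['x'] = 9 → {'g': 13, 'n': 3, 'z': 3, 'x': 9}
del 'x' → {'g': 13, 'n': 3, 'z': 3}
d['z'] = 3+3 = 6 → {'g': 13, 'n': 3, 'z': 6}
del 'z' → {'g': 13, 'n': 3}
del 'g' → {'n': 3}
sum of values = 3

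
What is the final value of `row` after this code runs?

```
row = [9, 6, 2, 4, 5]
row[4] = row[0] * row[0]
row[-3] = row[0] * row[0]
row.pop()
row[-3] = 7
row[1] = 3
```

[9, 3, 81, 4]

row[4] = row[0]*row[0] = 9*9 = 81 → [9, 6, 2, 4, 81]
row[-3] = row[0]*row[0] = 9*9 = 81 → [9, 6, 81, 4, 81]
pop() removes 81 → [9, 6, 81, 4]
row[-3] = 7 → [9, 7, 81, 4]
row[1] = 3 → [9, 3, 81, 4]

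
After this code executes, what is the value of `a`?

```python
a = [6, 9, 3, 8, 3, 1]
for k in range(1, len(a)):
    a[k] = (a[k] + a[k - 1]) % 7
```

k=1: a[1] = (9+6)%7 = 1 → [6, 1, 3, 8, 3, 1]
k=2: a[2] = (3+1)%7 = 4 → [6, 1, 4, 8, 3, 1]
k=3: a[3] = (8+4)%7 = 5 → [6, 1, 4, 5, 3, 1]
k=4: a[4] = (3+5)%7 = 1 → [6, 1, 4, 5, 1, 1]
k=5: a[5] = (1+1)%7 = 2 → [6, 1, 4, 5, 1, 2]

[6, 1, 4, 5, 1, 2]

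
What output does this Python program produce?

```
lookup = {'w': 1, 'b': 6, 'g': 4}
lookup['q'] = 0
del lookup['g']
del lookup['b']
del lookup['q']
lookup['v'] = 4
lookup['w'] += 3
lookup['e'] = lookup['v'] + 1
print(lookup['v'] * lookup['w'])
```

16

lookup['q'] = 0 → {'w': 1, 'b': 6, 'g': 4, 'q': 0}
del 'g' → {'w': 1, 'b': 6, 'q': 0}
del 'b' → {'w': 1, 'q': 0}
del 'q' → {'w': 1}
lookup['v'] = 4 → {'w': 1, 'v': 4}
lookup['w'] = 1+3 = 4 → {'w': 4, 'v': 4}
lookup['e'] = lookup['v']+1 = 5 → {'w': 4, 'v': 4, 'e': 5}
lookup['v']*lookup['w'] = 4*4 = 16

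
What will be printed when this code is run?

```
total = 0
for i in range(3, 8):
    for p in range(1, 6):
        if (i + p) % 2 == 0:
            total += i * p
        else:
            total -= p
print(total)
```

159

i=3,p=1: even sum, total = 0+3 = 3
i=3,p=2: odd sum, total = 3-2 = 1
i=3,p=3: even sum, total = 1+9 = 10
i=3,p=4: odd sum, total = 10-4 = 6
i=3,p=5: even sum, total = 6+15 = 21
i=4,p=1: odd sum, total = 21-1 = 20
i=4,p=2: even sum, total = 20+8 = 28
i=4,p=3: odd sum, total = 28-3 = 25
i=4,p=4: even sum, total = 25+16 = 41
i=4,p=5: odd sum, total = 41-5 = 36
i=5,p=1: even sum, total = 36+5 = 41
i=5,p=2: odd sum, total = 41-2 = 39
i=5,p=3: even sum, total = 39+15 = 54
i=5,p=4: odd sum, total = 54-4 = 50
i=5,p=5: even sum, total = 50+25 = 75
i=6,p=1: odd sum, total = 75-1 = 74
i=6,p=2: even sum, total = 74+12 = 86
i=6,p=3: odd sum, total = 86-3 = 83
i=6,p=4: even sum, total = 83+24 = 107
i=6,p=5: odd sum, total = 107-5 = 102
i=7,p=1: even sum, total = 102+7 = 109
i=7,p=2: odd sum, total = 109-2 = 107
i=7,p=3: even sum, total = 107+21 = 128
i=7,p=4: odd sum, total = 128-4 = 124
i=7,p=5: even sum, total = 124+35 = 159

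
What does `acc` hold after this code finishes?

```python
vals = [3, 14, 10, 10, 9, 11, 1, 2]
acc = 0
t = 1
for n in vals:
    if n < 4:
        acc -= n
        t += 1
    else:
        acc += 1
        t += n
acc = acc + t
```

n=3: <4, acc = 0-3 = -3; t=2
n=14: not <4, acc = (-3)+1 = -2; t=16
n=10: not <4, acc = (-2)+1 = -1; t=26
n=10: not <4, acc = (-1)+1 = 0; t=36
n=9: not <4, acc = 0+1 = 1; t=45
n=11: not <4, acc = 1+1 = 2; t=56
n=1: <4, acc = 2-1 = 1; t=57
n=2: <4, acc = 1-2 = -1; t=58
acc+t = (-1)+58 = 57

57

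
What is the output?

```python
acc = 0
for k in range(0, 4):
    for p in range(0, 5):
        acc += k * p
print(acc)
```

60

k=0,p=0: acc = 0+0 = 0
k=0,p=1: acc = 0+0 = 0
k=0,p=2: acc = 0+0 = 0
k=0,p=3: acc = 0+0 = 0
k=0,p=4: acc = 0+0 = 0
k=1,p=0: acc = 0+0 = 0
k=1,p=1: acc = 0+1 = 1
k=1,p=2: acc = 1+2 = 3
k=1,p=3: acc = 3+3 = 6
k=1,p=4: acc = 6+4 = 10
k=2,p=0: acc = 10+0 = 10
k=2,p=1: acc = 10+2 = 12
k=2,p=2: acc = 12+4 = 16
k=2,p=3: acc = 16+6 = 22
k=2,p=4: acc = 22+8 = 30
k=3,p=0: acc = 30+0 = 30
k=3,p=1: acc = 30+3 = 33
k=3,p=2: acc = 33+6 = 39
k=3,p=3: acc = 39+9 = 48
k=3,p=4: acc = 48+12 = 60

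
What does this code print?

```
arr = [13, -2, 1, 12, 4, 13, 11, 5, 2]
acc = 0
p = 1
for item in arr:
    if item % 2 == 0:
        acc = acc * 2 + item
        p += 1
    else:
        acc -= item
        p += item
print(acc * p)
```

item=13: not even, acc = 0-13 = -13; p=14
item=-2: even, acc = (-13)*2+(-2) = -28; p=15
item=1: not even, acc = (-28)-1 = -29; p=16
item=12: even, acc = (-29)*2+12 = -46; p=17
item=4: even, acc = (-46)*2+4 = -88; p=18
item=13: not even, acc = (-88)-13 = -101; p=31
item=11: not even, acc = (-101)-11 = -112; p=42
item=5: not even, acc = (-112)-5 = -117; p=47
item=2: even, acc = (-117)*2+2 = -232; p=48
acc*p = (-232)*48 = -11136

-11136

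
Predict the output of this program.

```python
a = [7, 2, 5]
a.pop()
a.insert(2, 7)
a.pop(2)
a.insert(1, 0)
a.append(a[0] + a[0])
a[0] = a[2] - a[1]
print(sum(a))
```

18

pop() removes 5 → [7, 2]
insert 7 at 2 → [7, 2, 7]
pop(2) removes 7 → [7, 2]
insert 0 at 1 → [7, 0, 2]
append a[0]+a[0] = 7+7 = 14 → [7, 0, 2, 14]
a[0] = a[2]-a[1] = 2-0 = 2 → [2, 0, 2, 14]
sum = 18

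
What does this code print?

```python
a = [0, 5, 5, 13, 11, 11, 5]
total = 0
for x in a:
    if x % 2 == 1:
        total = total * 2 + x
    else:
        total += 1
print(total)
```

479

x=0: not odd, total = 0+1 = 1
x=5: odd, total = 1*2+5 = 7
x=5: odd, total = 7*2+5 = 19
x=13: odd, total = 19*2+13 = 51
x=11: odd, total = 51*2+11 = 113
x=11: odd, total = 113*2+11 = 237
x=5: odd, total = 237*2+5 = 479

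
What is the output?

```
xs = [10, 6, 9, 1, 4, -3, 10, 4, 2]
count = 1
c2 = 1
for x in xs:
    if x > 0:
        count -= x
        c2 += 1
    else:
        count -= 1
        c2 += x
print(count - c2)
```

x=10: >0, count = 1-10 = -9; c2=2
x=6: >0, count = (-9)-6 = -15; c2=3
x=9: >0, count = (-15)-9 = -24; c2=4
x=1: >0, count = (-24)-1 = -25; c2=5
x=4: >0, count = (-25)-4 = -29; c2=6
x=-3: not >0, count = (-29)-1 = -30; c2=3
x=10: >0, count = (-30)-10 = -40; c2=4
x=4: >0, count = (-40)-4 = -44; c2=5
x=2: >0, count = (-44)-2 = -46; c2=6
count-c2 = (-46)-6 = -52

-52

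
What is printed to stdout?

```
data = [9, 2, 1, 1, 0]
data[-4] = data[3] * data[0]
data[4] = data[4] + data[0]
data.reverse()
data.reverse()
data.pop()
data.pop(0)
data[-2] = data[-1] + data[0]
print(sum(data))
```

data[-4] = data[3]*data[0] = 1*9 = 9 → [9, 9, 1, 1, 0]
data[4] = data[4]+data[0] = 0+9 = 9 → [9, 9, 1, 1, 9]
reverse → [9, 1, 1, 9, 9]
reverse → [9, 9, 1, 1, 9]
pop() removes 9 → [9, 9, 1, 1]
pop(0) removes 9 → [9, 1, 1]
data[-2] = data[-1]+data[0] = 1+9 = 10 → [9, 10, 1]
sum = 20

20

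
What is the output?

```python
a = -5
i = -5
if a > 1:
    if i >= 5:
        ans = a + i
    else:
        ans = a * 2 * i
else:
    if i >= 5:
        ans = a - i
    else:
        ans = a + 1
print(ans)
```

a=-5, i=-5
a > 1 is False; i >= 5 is False
→ ans = a + 1 = -4

-4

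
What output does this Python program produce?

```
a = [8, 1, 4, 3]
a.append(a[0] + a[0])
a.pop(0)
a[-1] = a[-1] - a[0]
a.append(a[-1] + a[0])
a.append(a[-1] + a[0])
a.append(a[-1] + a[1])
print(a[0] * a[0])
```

1

append a[0]+a[0] = 8+8 = 16 → [8, 1, 4, 3, 16]
pop(0) removes 8 → [1, 4, 3, 16]
a[-1] = a[-1]-a[0] = 16-1 = 15 → [1, 4, 3, 15]
append a[-1]+a[0] = 15+1 = 16 → [1, 4, 3, 15, 16]
append a[-1]+a[0] = 16+1 = 17 → [1, 4, 3, 15, 16, 17]
append a[-1]+a[1] = 17+4 = 21 → [1, 4, 3, 15, 16, 17, 21]
a[0]*a[0] = 1*1 = 1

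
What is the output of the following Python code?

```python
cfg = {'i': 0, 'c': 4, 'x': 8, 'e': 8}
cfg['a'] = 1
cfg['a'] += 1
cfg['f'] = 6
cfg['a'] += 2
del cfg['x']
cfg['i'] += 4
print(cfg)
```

{'i': 4, 'c': 4, 'e': 8, 'a': 4, 'f': 6}

cfg['a'] = 1 → {'i': 0, 'c': 4, 'x': 8, 'e': 8, 'a': 1}
cfg['a'] = 1+1 = 2 → {'i': 0, 'c': 4, 'x': 8, 'e': 8, 'a': 2}
cfg['f'] = 6 → {'i': 0, 'c': 4, 'x': 8, 'e': 8, 'a': 2, 'f': 6}
cfg['a'] = 2+2 = 4 → {'i': 0, 'c': 4, 'x': 8, 'e': 8, 'a': 4, 'f': 6}
del 'x' → {'i': 0, 'c': 4, 'e': 8, 'a': 4, 'f': 6}
cfg['i'] = 0+4 = 4 → {'i': 4, 'c': 4, 'e': 8, 'a': 4, 'f': 6}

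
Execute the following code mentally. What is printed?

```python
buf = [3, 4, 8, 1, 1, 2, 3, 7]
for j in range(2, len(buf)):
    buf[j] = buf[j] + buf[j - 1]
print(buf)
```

[3, 4, 12, 13, 14, 16, 19, 26]

j=2: buf[2] = 8+4 = 12 → [3, 4, 12, 1, 1, 2, 3, 7]
j=3: buf[3] = 1+12 = 13 → [3, 4, 12, 13, 1, 2, 3, 7]
j=4: buf[4] = 1+13 = 14 → [3, 4, 12, 13, 14, 2, 3, 7]
j=5: buf[5] = 2+14 = 16 → [3, 4, 12, 13, 14, 16, 3, 7]
j=6: buf[6] = 3+16 = 19 → [3, 4, 12, 13, 14, 16, 19, 7]
j=7: buf[7] = 7+19 = 26 → [3, 4, 12, 13, 14, 16, 19, 26]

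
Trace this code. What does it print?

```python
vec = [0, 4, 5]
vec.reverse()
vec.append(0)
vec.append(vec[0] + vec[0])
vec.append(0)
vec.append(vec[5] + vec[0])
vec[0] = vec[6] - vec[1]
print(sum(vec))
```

20

reverse → [5, 4, 0]
append 0 → [5, 4, 0, 0]
append vec[0]+vec[0] = 5+5 = 10 → [5, 4, 0, 0, 10]
append 0 → [5, 4, 0, 0, 10, 0]
append vec[5]+vec[0] = 0+5 = 5 → [5, 4, 0, 0, 10, 0, 5]
vec[0] = vec[6]-vec[1] = 5-4 = 1 → [1, 4, 0, 0, 10, 0, 5]
sum = 20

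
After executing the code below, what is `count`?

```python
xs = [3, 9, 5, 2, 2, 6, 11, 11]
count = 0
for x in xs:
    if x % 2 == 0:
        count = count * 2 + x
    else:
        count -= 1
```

x=3: not even, count = 0-1 = -1
x=9: not even, count = (-1)-1 = -2
x=5: not even, count = (-2)-1 = -3
x=2: even, count = (-3)*2+2 = -4
x=2: even, count = (-4)*2+2 = -6
x=6: even, count = (-6)*2+6 = -6
x=11: not even, count = (-6)-1 = -7
x=11: not even, count = (-7)-1 = -8

-8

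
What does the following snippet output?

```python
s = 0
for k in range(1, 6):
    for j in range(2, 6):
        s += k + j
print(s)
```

k=1,j=2: s = 0+3 = 3
k=1,j=3: s = 3+4 = 7
k=1,j=4: s = 7+5 = 12
k=1,j=5: s = 12+6 = 18
k=2,j=2: s = 18+4 = 22
k=2,j=3: s = 22+5 = 27
k=2,j=4: s = 27+6 = 33
k=2,j=5: s = 33+7 = 40
k=3,j=2: s = 40+5 = 45
k=3,j=3: s = 45+6 = 51
k=3,j=4: s = 51+7 = 58
k=3,j=5: s = 58+8 = 66
k=4,j=2: s = 66+6 = 72
k=4,j=3: s = 72+7 = 79
k=4,j=4: s = 79+8 = 87
k=4,j=5: s = 87+9 = 96
k=5,j=2: s = 96+7 = 103
k=5,j=3: s = 103+8 = 111
k=5,j=4: s = 111+9 = 120
k=5,j=5: s = 120+10 = 130

130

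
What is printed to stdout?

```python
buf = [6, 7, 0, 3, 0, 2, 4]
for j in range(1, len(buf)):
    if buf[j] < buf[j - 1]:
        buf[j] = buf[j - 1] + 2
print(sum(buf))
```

78

j=1: 7>=6, unchanged → [6, 7, 0, 3, 0, 2, 4]
j=2: 0<7, buf[2] = 7+2 = 9 → [6, 7, 9, 3, 0, 2, 4]
j=3: 3<9, buf[3] = 9+2 = 11 → [6, 7, 9, 11, 0, 2, 4]
j=4: 0<11, buf[4] = 11+2 = 13 → [6, 7, 9, 11, 13, 2, 4]
j=5: 2<13, buf[5] = 13+2 = 15 → [6, 7, 9, 11, 13, 15, 4]
j=6: 4<15, buf[6] = 15+2 = 17 → [6, 7, 9, 11, 13, 15, 17]
sum = 78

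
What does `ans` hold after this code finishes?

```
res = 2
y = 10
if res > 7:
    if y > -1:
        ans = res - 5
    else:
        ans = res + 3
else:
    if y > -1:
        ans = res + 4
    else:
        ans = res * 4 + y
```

6

res=2, y=10
res > 7 is False; y > -1 is True
→ ans = res + 4 = 6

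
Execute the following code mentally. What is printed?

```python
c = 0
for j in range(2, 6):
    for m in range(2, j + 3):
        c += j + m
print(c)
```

138

j=2,m=2: c = 0+4 = 4
j=2,m=3: c = 4+5 = 9
j=2,m=4: c = 9+6 = 15
j=3,m=2: c = 15+5 = 20
j=3,m=3: c = 20+6 = 26
j=3,m=4: c = 26+7 = 33
j=3,m=5: c = 33+8 = 41
j=4,m=2: c = 41+6 = 47
j=4,m=3: c = 47+7 = 54
j=4,m=4: c = 54+8 = 62
j=4,m=5: c = 62+9 = 71
j=4,m=6: c = 71+10 = 81
j=5,m=2: c = 81+7 = 88
j=5,m=3: c = 88+8 = 96
j=5,m=4: c = 96+9 = 105
j=5,m=5: c = 105+10 = 115
j=5,m=6: c = 115+11 = 126
j=5,m=7: c = 126+12 = 138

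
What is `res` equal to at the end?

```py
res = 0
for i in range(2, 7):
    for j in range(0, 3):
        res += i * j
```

60

i=2,j=0: res = 0+0 = 0
i=2,j=1: res = 0+2 = 2
i=2,j=2: res = 2+4 = 6
i=3,j=0: res = 6+0 = 6
i=3,j=1: res = 6+3 = 9
i=3,j=2: res = 9+6 = 15
i=4,j=0: res = 15+0 = 15
i=4,j=1: res = 15+4 = 19
i=4,j=2: res = 19+8 = 27
i=5,j=0: res = 27+0 = 27
i=5,j=1: res = 27+5 = 32
i=5,j=2: res = 32+10 = 42
i=6,j=0: res = 42+0 = 42
i=6,j=1: res = 42+6 = 48
i=6,j=2: res = 48+12 = 60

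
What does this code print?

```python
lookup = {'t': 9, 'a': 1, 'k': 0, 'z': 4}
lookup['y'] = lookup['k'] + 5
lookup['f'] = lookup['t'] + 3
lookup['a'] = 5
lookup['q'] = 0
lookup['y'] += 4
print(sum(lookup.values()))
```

39

lookup['y'] = lookup['k']+5 = 5 → {'t': 9, 'a': 1, 'k': 0, 'z': 4, 'y': 5}
lookup['f'] = lookup['t']+3 = 12 → {'t': 9, 'a': 1, 'k': 0, 'z': 4, 'y': 5, 'f': 12}
lookup['a'] = 5 → {'t': 9, 'a': 5, 'k': 0, 'z': 4, 'y': 5, 'f': 12}
lookup['q'] = 0 → {'t': 9, 'a': 5, 'k': 0, 'z': 4, 'y': 5, 'f': 12, 'q': 0}
lookup['y'] = 5+4 = 9 → {'t': 9, 'a': 5, 'k': 0, 'z': 4, 'y': 9, 'f': 12, 'q': 0}
sum of values = 39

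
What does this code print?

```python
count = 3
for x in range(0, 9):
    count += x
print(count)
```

x=0: count = 3+0 = 3
x=1: count = 3+1 = 4
x=2: count = 4+2 = 6
x=3: count = 6+3 = 9
x=4: count = 9+4 = 13
x=5: count = 13+5 = 18
x=6: count = 18+6 = 24
x=7: count = 24+7 = 31
x=8: count = 31+8 = 39

39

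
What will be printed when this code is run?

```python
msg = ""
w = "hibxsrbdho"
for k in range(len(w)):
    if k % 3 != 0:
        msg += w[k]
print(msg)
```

ibsrdh

k=0: skip
k=1: add 'i' → 'i'
k=2: add 'b' → 'ib'
k=3: skip
k=4: add 's' → 'ibs'
k=5: add 'r' → 'ibsr'
k=6: skip
k=7: add 'd' → 'ibsrd'
k=8: add 'h' → 'ibsrdh'
k=9: skip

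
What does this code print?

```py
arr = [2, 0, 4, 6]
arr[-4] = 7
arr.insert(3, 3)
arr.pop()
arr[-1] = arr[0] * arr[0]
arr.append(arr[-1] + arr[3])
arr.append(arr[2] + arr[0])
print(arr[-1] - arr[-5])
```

arr[-4] = 7 → [7, 0, 4, 6]
insert 3 at 3 → [7, 0, 4, 3, 6]
pop() removes 6 → [7, 0, 4, 3]
arr[-1] = arr[0]*arr[0] = 7*7 = 49 → [7, 0, 4, 49]
append arr[-1]+arr[3] = 49+49 = 98 → [7, 0, 4, 49, 98]
append arr[2]+arr[0] = 4+7 = 11 → [7, 0, 4, 49, 98, 11]
arr[-1]-arr[-5] = 11-0 = 11

11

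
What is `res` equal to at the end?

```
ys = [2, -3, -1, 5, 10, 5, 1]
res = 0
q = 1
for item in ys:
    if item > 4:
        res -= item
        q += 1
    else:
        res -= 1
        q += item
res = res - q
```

item=2: not >4, res = 0-1 = -1; q=3
item=-3: not >4, res = (-1)-1 = -2; q=0
item=-1: not >4, res = (-2)-1 = -3; q=-1
item=5: >4, res = (-3)-5 = -8; q=0
item=10: >4, res = (-8)-10 = -18; q=1
item=5: >4, res = (-18)-5 = -23; q=2
item=1: not >4, res = (-23)-1 = -24; q=3
res-q = (-24)-3 = -27

-27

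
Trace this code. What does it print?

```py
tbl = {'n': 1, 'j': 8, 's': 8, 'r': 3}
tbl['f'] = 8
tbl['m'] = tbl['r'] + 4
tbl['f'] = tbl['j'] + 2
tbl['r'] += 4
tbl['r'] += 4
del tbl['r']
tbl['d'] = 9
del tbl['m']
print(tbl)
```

{'n': 1, 'j': 8, 's': 8, 'f': 10, 'd': 9}

tbl['f'] = 8 → {'n': 1, 'j': 8, 's': 8, 'r': 3, 'f': 8}
tbl['m'] = tbl['r']+4 = 7 → {'n': 1, 'j': 8, 's': 8, 'r': 3, 'f': 8, 'm': 7}
tbl['f'] = tbl['j']+2 = 10 → {'n': 1, 'j': 8, 's': 8, 'r': 3, 'f': 10, 'm': 7}
tbl['r'] = 3+4 = 7 → {'n': 1, 'j': 8, 's': 8, 'r': 7, 'f': 10, 'm': 7}
tbl['r'] = 7+4 = 11 → {'n': 1, 'j': 8, 's': 8, 'r': 11, 'f': 10, 'm': 7}
del 'r' → {'n': 1, 'j': 8, 's': 8, 'f': 10, 'm': 7}
tbl['d'] = 9 → {'n': 1, 'j': 8, 's': 8, 'f': 10, 'm': 7, 'd': 9}
del 'm' → {'n': 1, 'j': 8, 's': 8, 'f': 10, 'd': 9}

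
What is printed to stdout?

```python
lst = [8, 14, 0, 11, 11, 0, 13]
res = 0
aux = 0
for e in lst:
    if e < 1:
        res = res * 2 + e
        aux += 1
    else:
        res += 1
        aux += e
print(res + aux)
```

72

e=8: not <1, res = 0+1 = 1; aux=8
e=14: not <1, res = 1+1 = 2; aux=22
e=0: <1, res = 2*2+0 = 4; aux=23
e=11: not <1, res = 4+1 = 5; aux=34
e=11: not <1, res = 5+1 = 6; aux=45
e=0: <1, res = 6*2+0 = 12; aux=46
e=13: not <1, res = 12+1 = 13; aux=59
res+aux = 13+59 = 72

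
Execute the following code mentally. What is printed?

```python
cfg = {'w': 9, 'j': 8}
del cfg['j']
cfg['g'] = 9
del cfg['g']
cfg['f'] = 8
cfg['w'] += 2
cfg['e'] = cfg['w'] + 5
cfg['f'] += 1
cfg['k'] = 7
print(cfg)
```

del 'j' → {'w': 9}
cfg['g'] = 9 → {'w': 9, 'g': 9}
del 'g' → {'w': 9}
cfg['f'] = 8 → {'w': 9, 'f': 8}
cfg['w'] = 9+2 = 11 → {'w': 11, 'f': 8}
cfg['e'] = cfg['w']+5 = 16 → {'w': 11, 'f': 8, 'e': 16}
cfg['f'] = 8+1 = 9 → {'w': 11, 'f': 9, 'e': 16}
cfg['k'] = 7 → {'w': 11, 'f': 9, 'e': 16, 'k': 7}

{'w': 11, 'f': 9, 'e': 16, 'k': 7}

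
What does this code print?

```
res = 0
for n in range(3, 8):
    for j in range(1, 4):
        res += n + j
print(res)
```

n=3,j=1: res = 0+4 = 4
n=3,j=2: res = 4+5 = 9
n=3,j=3: res = 9+6 = 15
n=4,j=1: res = 15+5 = 20
n=4,j=2: res = 20+6 = 26
n=4,j=3: res = 26+7 = 33
n=5,j=1: res = 33+6 = 39
n=5,j=2: res = 39+7 = 46
n=5,j=3: res = 46+8 = 54
n=6,j=1: res = 54+7 = 61
n=6,j=2: res = 61+8 = 69
n=6,j=3: res = 69+9 = 78
n=7,j=1: res = 78+8 = 86
n=7,j=2: res = 86+9 = 95
n=7,j=3: res = 95+10 = 105

105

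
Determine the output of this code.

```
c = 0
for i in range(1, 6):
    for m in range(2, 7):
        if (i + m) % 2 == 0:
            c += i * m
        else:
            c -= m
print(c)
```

i=1,m=2: odd sum, c = 0-2 = -2
i=1,m=3: even sum, c = (-2)+3 = 1
i=1,m=4: odd sum, c = 1-4 = -3
i=1,m=5: even sum, c = (-3)+5 = 2
i=1,m=6: odd sum, c = 2-6 = -4
i=2,m=2: even sum, c = (-4)+4 = 0
i=2,m=3: odd sum, c = 0-3 = -3
i=2,m=4: even sum, c = (-3)+8 = 5
i=2,m=5: odd sum, c = 5-5 = 0
i=2,m=6: even sum, c = 0+12 = 12
i=3,m=2: odd sum, c = 12-2 = 10
i=3,m=3: even sum, c = 10+9 = 19
i=3,m=4: odd sum, c = 19-4 = 15
i=3,m=5: even sum, c = 15+15 = 30
i=3,m=6: odd sum, c = 30-6 = 24
i=4,m=2: even sum, c = 24+8 = 32
i=4,m=3: odd sum, c = 32-3 = 29
i=4,m=4: even sum, c = 29+16 = 45
i=4,m=5: odd sum, c = 45-5 = 40
i=4,m=6: even sum, c = 40+24 = 64
i=5,m=2: odd sum, c = 64-2 = 62
i=5,m=3: even sum, c = 62+15 = 77
i=5,m=4: odd sum, c = 77-4 = 73
i=5,m=5: even sum, c = 73+25 = 98
i=5,m=6: odd sum, c = 98-6 = 92

92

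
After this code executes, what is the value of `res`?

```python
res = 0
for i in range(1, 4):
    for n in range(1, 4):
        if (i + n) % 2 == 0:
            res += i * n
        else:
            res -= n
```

12

i=1,n=1: even sum, res = 0+1 = 1
i=1,n=2: odd sum, res = 1-2 = -1
i=1,n=3: even sum, res = (-1)+3 = 2
i=2,n=1: odd sum, res = 2-1 = 1
i=2,n=2: even sum, res = 1+4 = 5
i=2,n=3: odd sum, res = 5-3 = 2
i=3,n=1: even sum, res = 2+3 = 5
i=3,n=2: odd sum, res = 5-2 = 3
i=3,n=3: even sum, res = 3+9 = 12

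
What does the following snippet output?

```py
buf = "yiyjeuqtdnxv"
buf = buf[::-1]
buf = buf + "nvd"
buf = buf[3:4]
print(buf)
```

reverse → 'vxndtquejyiy'
+ 'nvd' → 'vxndtquejyiynvd'
slice [3:4] → 'd'

d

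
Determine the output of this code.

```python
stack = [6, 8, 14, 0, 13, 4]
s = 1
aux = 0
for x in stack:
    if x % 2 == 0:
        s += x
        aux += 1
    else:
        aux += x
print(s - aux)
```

15

x=6: even, s = 1+6 = 7; aux=1
x=8: even, s = 7+8 = 15; aux=2
x=14: even, s = 15+14 = 29; aux=3
x=0: even, s = 29+0 = 29; aux=4
x=13: not even; aux=17
x=4: even, s = 29+4 = 33; aux=18
s-aux = 33-18 = 15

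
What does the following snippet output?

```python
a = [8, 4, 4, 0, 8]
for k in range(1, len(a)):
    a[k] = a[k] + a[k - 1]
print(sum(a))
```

76

k=1: a[1] = 4+8 = 12 → [8, 12, 4, 0, 8]
k=2: a[2] = 4+12 = 16 → [8, 12, 16, 0, 8]
k=3: a[3] = 0+16 = 16 → [8, 12, 16, 16, 8]
k=4: a[4] = 8+16 = 24 → [8, 12, 16, 16, 24]
sum = 76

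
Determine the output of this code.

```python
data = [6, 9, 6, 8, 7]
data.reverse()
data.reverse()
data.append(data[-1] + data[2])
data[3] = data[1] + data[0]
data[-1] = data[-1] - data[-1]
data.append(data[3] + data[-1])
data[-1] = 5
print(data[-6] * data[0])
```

reverse → [7, 8, 6, 9, 6]
reverse → [6, 9, 6, 8, 7]
append data[-1]+data[2] = 7+6 = 13 → [6, 9, 6, 8, 7, 13]
data[3] = data[1]+data[0] = 9+6 = 15 → [6, 9, 6, 15, 7, 13]
data[-1] = data[-1]-data[-1] = 13-13 = 0 → [6, 9, 6, 15, 7, 0]
append data[3]+data[-1] = 15+0 = 15 → [6, 9, 6, 15, 7, 0, 15]
data[-1] = 5 → [6, 9, 6, 15, 7, 0, 5]
data[-6]*data[0] = 9*6 = 54

54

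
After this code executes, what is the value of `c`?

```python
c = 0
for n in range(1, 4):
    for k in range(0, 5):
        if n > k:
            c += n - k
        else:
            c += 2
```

n=1,k=0: 1>0, c = 0+1 = 1
n=1,k=1: not 1>1, c = 1+2 = 3
n=1,k=2: not 1>2, c = 3+2 = 5
n=1,k=3: not 1>3, c = 5+2 = 7
n=1,k=4: not 1>4, c = 7+2 = 9
n=2,k=0: 2>0, c = 9+2 = 11
n=2,k=1: 2>1, c = 11+1 = 12
n=2,k=2: not 2>2, c = 12+2 = 14
n=2,k=3: not 2>3, c = 14+2 = 16
n=2,k=4: not 2>4, c = 16+2 = 18
n=3,k=0: 3>0, c = 18+3 = 21
n=3,k=1: 3>1, c = 21+2 = 23
n=3,k=2: 3>2, c = 23+1 = 24
n=3,k=3: not 3>3, c = 24+2 = 26
n=3,k=4: not 3>4, c = 26+2 = 28

28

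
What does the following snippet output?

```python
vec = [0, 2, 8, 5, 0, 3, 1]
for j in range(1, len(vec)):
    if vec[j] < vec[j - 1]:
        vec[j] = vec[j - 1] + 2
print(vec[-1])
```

16

j=1: 2>=0, unchanged → [0, 2, 8, 5, 0, 3, 1]
j=2: 8>=2, unchanged → [0, 2, 8, 5, 0, 3, 1]
j=3: 5<8, vec[3] = 8+2 = 10 → [0, 2, 8, 10, 0, 3, 1]
j=4: 0<10, vec[4] = 10+2 = 12 → [0, 2, 8, 10, 12, 3, 1]
j=5: 3<12, vec[5] = 12+2 = 14 → [0, 2, 8, 10, 12, 14, 1]
j=6: 1<14, vec[6] = 14+2 = 16 → [0, 2, 8, 10, 12, 14, 16]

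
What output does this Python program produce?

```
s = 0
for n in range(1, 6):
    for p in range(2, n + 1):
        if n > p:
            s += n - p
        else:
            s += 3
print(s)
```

n=2,p=2: not 2>2, s = 0+3 = 3
n=3,p=2: 3>2, s = 3+1 = 4
n=3,p=3: not 3>3, s = 4+3 = 7
n=4,p=2: 4>2, s = 7+2 = 9
n=4,p=3: 4>3, s = 9+1 = 10
n=4,p=4: not 4>4, s = 10+3 = 13
n=5,p=2: 5>2, s = 13+3 = 16
n=5,p=3: 5>3, s = 16+2 = 18
n=5,p=4: 5>4, s = 18+1 = 19
n=5,p=5: not 5>5, s = 19+3 = 22

22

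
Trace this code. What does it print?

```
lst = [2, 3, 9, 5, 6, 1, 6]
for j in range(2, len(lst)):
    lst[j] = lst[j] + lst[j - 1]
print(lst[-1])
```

j=2: lst[2] = 9+3 = 12 → [2, 3, 12, 5, 6, 1, 6]
j=3: lst[3] = 5+12 = 17 → [2, 3, 12, 17, 6, 1, 6]
j=4: lst[4] = 6+17 = 23 → [2, 3, 12, 17, 23, 1, 6]
j=5: lst[5] = 1+23 = 24 → [2, 3, 12, 17, 23, 24, 6]
j=6: lst[6] = 6+24 = 30 → [2, 3, 12, 17, 23, 24, 30]

30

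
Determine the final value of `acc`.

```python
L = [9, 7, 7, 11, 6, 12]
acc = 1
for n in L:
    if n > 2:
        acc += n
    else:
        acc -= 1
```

n=9: >2, acc = 1+9 = 10
n=7: >2, acc = 10+7 = 17
n=7: >2, acc = 17+7 = 24
n=11: >2, acc = 24+11 = 35
n=6: >2, acc = 35+6 = 41
n=12: >2, acc = 41+12 = 53

53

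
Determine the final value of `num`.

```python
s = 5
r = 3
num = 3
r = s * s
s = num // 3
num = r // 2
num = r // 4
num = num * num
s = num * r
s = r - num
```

r = 5*5 = 25
s = 3//3 = 1
num = 25//2 = 12
num = 25//4 = 6
num = 6*6 = 36
s = 36*25 = 900
s = 25-36 = -11

36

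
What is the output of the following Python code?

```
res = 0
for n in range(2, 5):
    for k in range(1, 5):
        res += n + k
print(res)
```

66

n=2,k=1: res = 0+3 = 3
n=2,k=2: res = 3+4 = 7
n=2,k=3: res = 7+5 = 12
n=2,k=4: res = 12+6 = 18
n=3,k=1: res = 18+4 = 22
n=3,k=2: res = 22+5 = 27
n=3,k=3: res = 27+6 = 33
n=3,k=4: res = 33+7 = 40
n=4,k=1: res = 40+5 = 45
n=4,k=2: res = 45+6 = 51
n=4,k=3: res = 51+7 = 58
n=4,k=4: res = 58+8 = 66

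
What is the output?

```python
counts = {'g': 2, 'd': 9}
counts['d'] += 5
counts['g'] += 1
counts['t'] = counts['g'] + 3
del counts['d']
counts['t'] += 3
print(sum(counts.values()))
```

counts['d'] = 9+5 = 14 → {'g': 2, 'd': 14}
counts['g'] = 2+1 = 3 → {'g': 3, 'd': 14}
counts['t'] = counts['g']+3 = 6 → {'g': 3, 'd': 14, 't': 6}
del 'd' → {'g': 3, 't': 6}
counts['t'] = 6+3 = 9 → {'g': 3, 't': 9}
sum of values = 12

12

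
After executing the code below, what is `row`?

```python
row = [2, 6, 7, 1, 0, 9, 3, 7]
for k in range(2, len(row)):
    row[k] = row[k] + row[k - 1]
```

k=2: row[2] = 7+6 = 13 → [2, 6, 13, 1, 0, 9, 3, 7]
k=3: row[3] = 1+13 = 14 → [2, 6, 13, 14, 0, 9, 3, 7]
k=4: row[4] = 0+14 = 14 → [2, 6, 13, 14, 14, 9, 3, 7]
k=5: row[5] = 9+14 = 23 → [2, 6, 13, 14, 14, 23, 3, 7]
k=6: row[6] = 3+23 = 26 → [2, 6, 13, 14, 14, 23, 26, 7]
k=7: row[7] = 7+26 = 33 → [2, 6, 13, 14, 14, 23, 26, 33]

[2, 6, 13, 14, 14, 23, 26, 33]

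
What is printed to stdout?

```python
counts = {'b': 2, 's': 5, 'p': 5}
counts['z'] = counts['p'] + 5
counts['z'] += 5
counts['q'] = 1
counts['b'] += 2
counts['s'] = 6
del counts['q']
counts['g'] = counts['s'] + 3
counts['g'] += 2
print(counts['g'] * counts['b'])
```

counts['z'] = counts['p']+5 = 10 → {'b': 2, 's': 5, 'p': 5, 'z': 10}
counts['z'] = 10+5 = 15 → {'b': 2, 's': 5, 'p': 5, 'z': 15}
counts['q'] = 1 → {'b': 2, 's': 5, 'p': 5, 'z': 15, 'q': 1}
counts['b'] = 2+2 = 4 → {'b': 4, 's': 5, 'p': 5, 'z': 15, 'q': 1}
counts['s'] = 6 → {'b': 4, 's': 6, 'p': 5, 'z': 15, 'q': 1}
del 'q' → {'b': 4, 's': 6, 'p': 5, 'z': 15}
counts['g'] = counts['s']+3 = 9 → {'b': 4, 's': 6, 'p': 5, 'z': 15, 'g': 9}
counts['g'] = 9+2 = 11 → {'b': 4, 's': 6, 'p': 5, 'z': 15, 'g': 11}
counts['g']*counts['b'] = 11*4 = 44

44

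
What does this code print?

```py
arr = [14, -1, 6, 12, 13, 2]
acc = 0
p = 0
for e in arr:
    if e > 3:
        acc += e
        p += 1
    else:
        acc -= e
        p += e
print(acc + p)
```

e=14: >3, acc = 0+14 = 14; p=1
e=-1: not >3, acc = 14-(-1) = 15; p=0
e=6: >3, acc = 15+6 = 21; p=1
e=12: >3, acc = 21+12 = 33; p=2
e=13: >3, acc = 33+13 = 46; p=3
e=2: not >3, acc = 46-2 = 44; p=5
acc+p = 44+5 = 49

49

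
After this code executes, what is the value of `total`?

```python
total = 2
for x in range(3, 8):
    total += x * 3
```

x=3: total = 2+3*3 = 11
x=4: total = 11+4*3 = 23
x=5: total = 23+5*3 = 38
x=6: total = 38+6*3 = 56
x=7: total = 56+7*3 = 77

77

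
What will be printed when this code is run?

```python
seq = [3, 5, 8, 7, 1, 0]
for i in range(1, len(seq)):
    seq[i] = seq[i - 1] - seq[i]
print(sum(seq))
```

-62

i=1: seq[1] = 3-5 = -2 → [3, -2, 8, 7, 1, 0]
i=2: seq[2] = (-2)-8 = -10 → [3, -2, -10, 7, 1, 0]
i=3: seq[3] = (-10)-7 = -17 → [3, -2, -10, -17, 1, 0]
i=4: seq[4] = (-17)-1 = -18 → [3, -2, -10, -17, -18, 0]
i=5: seq[5] = (-18)-0 = -18 → [3, -2, -10, -17, -18, -18]
sum = -62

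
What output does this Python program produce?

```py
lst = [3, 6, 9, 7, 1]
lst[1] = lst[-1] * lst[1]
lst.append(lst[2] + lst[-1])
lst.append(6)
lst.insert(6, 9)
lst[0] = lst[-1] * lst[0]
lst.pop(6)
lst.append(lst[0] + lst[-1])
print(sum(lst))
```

81

lst[1] = lst[-1]*lst[1] = 1*6 = 6 → [3, 6, 9, 7, 1]
append lst[2]+lst[-1] = 9+1 = 10 → [3, 6, 9, 7, 1, 10]
append 6 → [3, 6, 9, 7, 1, 10, 6]
insert 9 at 6 → [3, 6, 9, 7, 1, 10, 9, 6]
lst[0] = lst[-1]*lst[0] = 6*3 = 18 → [18, 6, 9, 7, 1, 10, 9, 6]
pop(6) removes 9 → [18, 6, 9, 7, 1, 10, 6]
append lst[0]+lst[-1] = 18+6 = 24 → [18, 6, 9, 7, 1, 10, 6, 24]
sum = 81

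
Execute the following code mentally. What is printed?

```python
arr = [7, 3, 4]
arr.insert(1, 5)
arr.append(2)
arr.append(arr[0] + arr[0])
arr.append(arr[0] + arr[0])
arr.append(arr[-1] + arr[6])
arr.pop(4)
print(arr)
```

insert 5 at 1 → [7, 5, 3, 4]
append 2 → [7, 5, 3, 4, 2]
append arr[0]+arr[0] = 7+7 = 14 → [7, 5, 3, 4, 2, 14]
append arr[0]+arr[0] = 7+7 = 14 → [7, 5, 3, 4, 2, 14, 14]
append arr[-1]+arr[6] = 14+14 = 28 → [7, 5, 3, 4, 2, 14, 14, 28]
pop(4) removes 2 → [7, 5, 3, 4, 14, 14, 28]

[7, 5, 3, 4, 14, 14, 28]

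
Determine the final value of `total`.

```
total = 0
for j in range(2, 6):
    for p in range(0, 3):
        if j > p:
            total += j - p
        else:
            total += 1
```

j=2,p=0: 2>0, total = 0+2 = 2
j=2,p=1: 2>1, total = 2+1 = 3
j=2,p=2: not 2>2, total = 3+1 = 4
j=3,p=0: 3>0, total = 4+3 = 7
j=3,p=1: 3>1, total = 7+2 = 9
j=3,p=2: 3>2, total = 9+1 = 10
j=4,p=0: 4>0, total = 10+4 = 14
j=4,p=1: 4>1, total = 14+3 = 17
j=4,p=2: 4>2, total = 17+2 = 19
j=5,p=0: 5>0, total = 19+5 = 24
j=5,p=1: 5>1, total = 24+4 = 28
j=5,p=2: 5>2, total = 28+3 = 31

31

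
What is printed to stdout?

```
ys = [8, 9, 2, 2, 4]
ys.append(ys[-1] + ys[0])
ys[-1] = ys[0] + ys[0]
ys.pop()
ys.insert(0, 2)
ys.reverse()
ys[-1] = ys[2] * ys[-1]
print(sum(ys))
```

29

append ys[-1]+ys[0] = 4+8 = 12 → [8, 9, 2, 2, 4, 12]
ys[-1] = ys[0]+ys[0] = 8+8 = 16 → [8, 9, 2, 2, 4, 16]
pop() removes 16 → [8, 9, 2, 2, 4]
insert 2 at 0 → [2, 8, 9, 2, 2, 4]
reverse → [4, 2, 2, 9, 8, 2]
ys[-1] = ys[2]*ys[-1] = 2*2 = 4 → [4, 2, 2, 9, 8, 4]
sum = 29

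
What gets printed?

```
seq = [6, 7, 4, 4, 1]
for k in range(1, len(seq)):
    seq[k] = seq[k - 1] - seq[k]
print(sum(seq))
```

-19

k=1: seq[1] = 6-7 = -1 → [6, -1, 4, 4, 1]
k=2: seq[2] = (-1)-4 = -5 → [6, -1, -5, 4, 1]
k=3: seq[3] = (-5)-4 = -9 → [6, -1, -5, -9, 1]
k=4: seq[4] = (-9)-1 = -10 → [6, -1, -5, -9, -10]
sum = -19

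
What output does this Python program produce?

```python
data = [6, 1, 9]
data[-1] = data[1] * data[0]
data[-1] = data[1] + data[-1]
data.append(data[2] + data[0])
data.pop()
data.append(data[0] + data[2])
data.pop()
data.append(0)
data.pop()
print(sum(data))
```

data[-1] = data[1]*data[0] = 1*6 = 6 → [6, 1, 6]
data[-1] = data[1]+data[-1] = 1+6 = 7 → [6, 1, 7]
append data[2]+data[0] = 7+6 = 13 → [6, 1, 7, 13]
pop() removes 13 → [6, 1, 7]
append data[0]+data[2] = 6+7 = 13 → [6, 1, 7, 13]
pop() removes 13 → [6, 1, 7]
append 0 → [6, 1, 7, 0]
pop() removes 0 → [6, 1, 7]
sum = 14

14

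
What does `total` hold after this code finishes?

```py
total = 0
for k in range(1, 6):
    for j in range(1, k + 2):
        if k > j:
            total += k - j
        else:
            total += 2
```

40

k=1,j=1: not 1>1, total = 0+2 = 2
k=1,j=2: not 1>2, total = 2+2 = 4
k=2,j=1: 2>1, total = 4+1 = 5
k=2,j=2: not 2>2, total = 5+2 = 7
k=2,j=3: not 2>3, total = 7+2 = 9
k=3,j=1: 3>1, total = 9+2 = 11
k=3,j=2: 3>2, total = 11+1 = 12
k=3,j=3: not 3>3, total = 12+2 = 14
k=3,j=4: not 3>4, total = 14+2 = 16
k=4,j=1: 4>1, total = 16+3 = 19
k=4,j=2: 4>2, total = 19+2 = 21
k=4,j=3: 4>3, total = 21+1 = 22
k=4,j=4: not 4>4, total = 22+2 = 24
k=4,j=5: not 4>5, total = 24+2 = 26
k=5,j=1: 5>1, total = 26+4 = 30
k=5,j=2: 5>2, total = 30+3 = 33
k=5,j=3: 5>3, total = 33+2 = 35
k=5,j=4: 5>4, total = 35+1 = 36
k=5,j=5: not 5>5, total = 36+2 = 38
k=5,j=6: not 5>6, total = 38+2 = 40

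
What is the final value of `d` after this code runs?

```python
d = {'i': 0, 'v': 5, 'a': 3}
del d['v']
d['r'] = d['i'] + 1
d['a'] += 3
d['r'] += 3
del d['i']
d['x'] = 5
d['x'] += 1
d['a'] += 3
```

{'a': 9, 'r': 4, 'x': 6}

del 'v' → {'i': 0, 'a': 3}
d['r'] = d['i']+1 = 1 → {'i': 0, 'a': 3, 'r': 1}
d['a'] = 3+3 = 6 → {'i': 0, 'a': 6, 'r': 1}
d['r'] = 1+3 = 4 → {'i': 0, 'a': 6, 'r': 4}
del 'i' → {'a': 6, 'r': 4}
d['x'] = 5 → {'a': 6, 'r': 4, 'x': 5}
d['x'] = 5+1 = 6 → {'a': 6, 'r': 4, 'x': 6}
d['a'] = 6+3 = 9 → {'a': 9, 'r': 4, 'x': 6}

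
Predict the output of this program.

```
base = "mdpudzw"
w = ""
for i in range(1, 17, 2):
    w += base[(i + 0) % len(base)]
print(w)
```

duzmpdwd

i=1: add base[1]='d' → 'd'
i=3: add base[3]='u' → 'du'
i=5: add base[5]='z' → 'duz'
i=7: add base[0]='m' → 'duzm'
i=9: add base[2]='p' → 'duzmp'
i=11: add base[4]='d' → 'duzmpd'
i=13: add base[6]='w' → 'duzmpdw'
i=15: add base[1]='d' → 'duzmpdwd'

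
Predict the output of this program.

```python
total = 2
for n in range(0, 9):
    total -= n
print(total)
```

-34

n=0: total = 2-0 = 2
n=1: total = 2-1 = 1
n=2: total = 1-2 = -1
n=3: total = (-1)-3 = -4
n=4: total = (-4)-4 = -8
n=5: total = (-8)-5 = -13
n=6: total = (-13)-6 = -19
n=7: total = (-19)-7 = -26
n=8: total = (-26)-8 = -34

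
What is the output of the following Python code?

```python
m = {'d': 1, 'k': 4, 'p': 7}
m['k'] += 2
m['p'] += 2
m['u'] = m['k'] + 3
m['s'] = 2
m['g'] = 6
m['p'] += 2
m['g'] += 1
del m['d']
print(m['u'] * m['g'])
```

63

m['k'] = 4+2 = 6 → {'d': 1, 'k': 6, 'p': 7}
m['p'] = 7+2 = 9 → {'d': 1, 'k': 6, 'p': 9}
m['u'] = m['k']+3 = 9 → {'d': 1, 'k': 6, 'p': 9, 'u': 9}
m['s'] = 2 → {'d': 1, 'k': 6, 'p': 9, 'u': 9, 's': 2}
m['g'] = 6 → {'d': 1, 'k': 6, 'p': 9, 'u': 9, 's': 2, 'g': 6}
m['p'] = 9+2 = 11 → {'d': 1, 'k': 6, 'p': 11, 'u': 9, 's': 2, 'g': 6}
m['g'] = 6+1 = 7 → {'d': 1, 'k': 6, 'p': 11, 'u': 9, 's': 2, 'g': 7}
del 'd' → {'k': 6, 'p': 11, 'u': 9, 's': 2, 'g': 7}
m['u']*m['g'] = 9*7 = 63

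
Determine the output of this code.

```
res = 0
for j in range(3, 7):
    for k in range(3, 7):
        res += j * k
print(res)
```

324

j=3,k=3: res = 0+9 = 9
j=3,k=4: res = 9+12 = 21
j=3,k=5: res = 21+15 = 36
j=3,k=6: res = 36+18 = 54
j=4,k=3: res = 54+12 = 66
j=4,k=4: res = 66+16 = 82
j=4,k=5: res = 82+20 = 102
j=4,k=6: res = 102+24 = 126
j=5,k=3: res = 126+15 = 141
j=5,k=4: res = 141+20 = 161
j=5,k=5: res = 161+25 = 186
j=5,k=6: res = 186+30 = 216
j=6,k=3: res = 216+18 = 234
j=6,k=4: res = 234+24 = 258
j=6,k=5: res = 258+30 = 288
j=6,k=6: res = 288+36 = 324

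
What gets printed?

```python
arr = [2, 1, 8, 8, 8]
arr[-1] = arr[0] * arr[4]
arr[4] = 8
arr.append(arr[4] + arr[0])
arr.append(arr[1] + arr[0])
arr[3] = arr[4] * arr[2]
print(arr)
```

arr[-1] = arr[0]*arr[4] = 2*8 = 16 → [2, 1, 8, 8, 16]
arr[4] = 8 → [2, 1, 8, 8, 8]
append arr[4]+arr[0] = 8+2 = 10 → [2, 1, 8, 8, 8, 10]
append arr[1]+arr[0] = 1+2 = 3 → [2, 1, 8, 8, 8, 10, 3]
arr[3] = arr[4]*arr[2] = 8*8 = 64 → [2, 1, 8, 64, 8, 10, 3]

[2, 1, 8, 64, 8, 10, 3]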